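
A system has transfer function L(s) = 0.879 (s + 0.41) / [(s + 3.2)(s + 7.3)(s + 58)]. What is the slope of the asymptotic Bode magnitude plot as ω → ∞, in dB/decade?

With 1 zero and 3 poles, the high-frequency asymptotic slope is 20 × (1 − 3) = -40 dB/decade.

-40 dB/decade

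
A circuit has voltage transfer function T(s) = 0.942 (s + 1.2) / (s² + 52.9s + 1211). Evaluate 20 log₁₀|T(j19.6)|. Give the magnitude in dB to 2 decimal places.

-37.11 dB

|j19.6 + 1.2| = √(19.6² + 1.2²) = 19.64
|(j19.6)² + 52.9(j19.6) + 1211| = |826.84 + j1036.8| = 1326
|T(j19.6)| = 0.942 × 19.64 / 1326 = 0.013948
20 log₁₀(0.013948) = -37.110 dB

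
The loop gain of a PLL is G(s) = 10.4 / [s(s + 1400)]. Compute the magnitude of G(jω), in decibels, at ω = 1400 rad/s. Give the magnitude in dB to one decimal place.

|j1400 + 1400| = √(1400² + 1400²) = 1980
|j1400| = 1400
|G(j1400)| = 10.4 / (1980 × 1400) = 3.752e-06
20 log₁₀(3.752e-06) = -108.51 dB

-108.5 dB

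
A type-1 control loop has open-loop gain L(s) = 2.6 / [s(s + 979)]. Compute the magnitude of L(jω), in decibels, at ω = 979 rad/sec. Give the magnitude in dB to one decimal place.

-114.3 dB

|j979 + 979| = √(979² + 979²) = 1385
|j979| = 979
|L(j979)| = 2.6 / (1385 × 979) = 1.9182e-06
20 log₁₀(1.9182e-06) = -114.34 dB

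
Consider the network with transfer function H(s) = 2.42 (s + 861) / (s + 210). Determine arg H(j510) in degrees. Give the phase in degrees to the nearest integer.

-37 deg

∠(j510 + 861) = arctan(510/861) = 30.64°
∠(j510 + 210) = arctan(510/210) = 67.62°
∠H(j510) = 30.64° − 67.62° = -36.98°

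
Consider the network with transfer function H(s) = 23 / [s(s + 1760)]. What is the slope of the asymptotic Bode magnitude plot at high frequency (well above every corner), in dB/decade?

With 0 zeros and 2 poles, the high-frequency asymptotic slope is 20 × (0 − 2) = -40 dB/decade.

-40 dB/decade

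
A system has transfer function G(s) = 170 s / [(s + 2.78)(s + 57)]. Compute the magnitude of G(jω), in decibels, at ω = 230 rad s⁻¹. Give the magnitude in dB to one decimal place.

|j230| = 230
|j230 + 2.78| = √(230² + 2.78²) = 230
|j230 + 57| = √(230² + 57²) = 237
|G(j230)| = 170 × 230 / (230 × 237) = 0.71737
20 log₁₀(0.71737) = -2.89 dB

-2.9 dB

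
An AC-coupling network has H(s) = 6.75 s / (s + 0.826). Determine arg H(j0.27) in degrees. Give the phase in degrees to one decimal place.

71.9°

∠(j0.27) = 90.00°
∠(j0.27 + 0.826) = arctan(0.27/0.826) = 18.10°
∠H(j0.27) = 90.00° − 18.10° = 71.90°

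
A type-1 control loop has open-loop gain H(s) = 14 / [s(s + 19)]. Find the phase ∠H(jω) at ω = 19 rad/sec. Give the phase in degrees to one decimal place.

∠(j19 + 19) = arctan(19/19) = 45.00°
∠(j19) = 90.00°
∠H(j19) = − (45.00° + 90.00°) = -135.00°

-135.0°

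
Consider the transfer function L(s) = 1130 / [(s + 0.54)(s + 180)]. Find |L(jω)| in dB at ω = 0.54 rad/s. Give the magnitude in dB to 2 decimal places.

|j0.54 + 0.54| = √(0.54² + 0.54²) = 0.7637
|j0.54 + 180| = √(0.54² + 180²) = 180
|L(j0.54)| = 1130 / (0.7637 × 180) = 8.2204
20 log₁₀(8.2204) = 18.298 dB

18.30 dB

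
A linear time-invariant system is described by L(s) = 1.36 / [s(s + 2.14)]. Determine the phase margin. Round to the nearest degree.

74°

Gain crossover: |L(jω)| = 1 at ω ≈ 0.611 rad/s.
∠L(j0.611) = −90° − arctan(0.611/2.14) ≈ -105.94°
PM = 180° + (-105.94°) = 74.06°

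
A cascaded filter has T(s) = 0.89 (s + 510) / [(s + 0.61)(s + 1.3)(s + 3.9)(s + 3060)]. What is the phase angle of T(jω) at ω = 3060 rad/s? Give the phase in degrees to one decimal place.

-234.4°

∠(j3060 + 510) = arctan(3060/510) = 80.54°
∠(j3060 + 0.61) = arctan(3060/0.61) = 89.99°
∠(j3060 + 1.3) = arctan(3060/1.3) = 89.98°
∠(j3060 + 3.9) = arctan(3060/3.9) = 89.93°
∠(j3060 + 3060) = arctan(3060/3060) = 45.00°
∠T(j3060) = 80.54° − (89.99° + 89.98° + 89.93° + 45.00°) = -234.35°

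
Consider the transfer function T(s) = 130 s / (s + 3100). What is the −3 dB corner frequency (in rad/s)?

3100 rad/s

For a single-pole high-pass, the −3 dB point is at the pole: ω = 3100 rad/s.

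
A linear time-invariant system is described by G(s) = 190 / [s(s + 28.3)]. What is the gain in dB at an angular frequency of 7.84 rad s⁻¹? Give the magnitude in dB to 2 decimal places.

|j7.84 + 28.3| = √(7.84² + 28.3²) = 29.37
|j7.84| = 7.84
|G(j7.84)| = 190 / (29.37 × 7.84) = 0.82527
20 log₁₀(0.82527) = -1.668 dB

-1.67 dB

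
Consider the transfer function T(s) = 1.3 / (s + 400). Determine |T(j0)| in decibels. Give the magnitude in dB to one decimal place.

-49.8 dB

T(0) = 1.3 / 400 = 0.00325
20 log₁₀(0.00325) = -49.76 dB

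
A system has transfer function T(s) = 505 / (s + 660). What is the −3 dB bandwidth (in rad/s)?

660 rad/s

For a single-pole low-pass, the −3 dB point is at the pole: ω = 660 rad/s.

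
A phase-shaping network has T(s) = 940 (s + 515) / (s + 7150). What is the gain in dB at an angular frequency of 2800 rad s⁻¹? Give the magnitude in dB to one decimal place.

|j2800 + 515| = √(2800² + 515²) = 2847
|j2800 + 7150| = √(2800² + 7150²) = 7679
|T(j2800)| = 940 × 2847 / 7679 = 348.52
20 log₁₀(348.52) = 50.84 dB

50.8 dB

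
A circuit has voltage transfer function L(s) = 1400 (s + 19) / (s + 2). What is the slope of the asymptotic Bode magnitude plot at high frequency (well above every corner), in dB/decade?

0 dB/decade

With 1 zero and 1 pole, the high-frequency asymptotic slope is 20 × (1 − 1) = 0 dB/decade.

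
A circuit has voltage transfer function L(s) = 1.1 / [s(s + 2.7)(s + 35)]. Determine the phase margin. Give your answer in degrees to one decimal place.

Gain crossover: |L(jω)| = 1 at ω ≈ 0.0116 rad/sec.
∠L(j0.0116) = −90° − arctan(0.0116/2.7) − arctan(0.0116/35) ≈ -90.27°
PM = 180° + (-90.27°) = 89.73°

89.7°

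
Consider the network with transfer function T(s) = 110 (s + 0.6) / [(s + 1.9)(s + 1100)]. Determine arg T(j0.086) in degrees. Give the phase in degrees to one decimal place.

∠(j0.086 + 0.6) = arctan(0.086/0.6) = 8.16°
∠(j0.086 + 1.9) = arctan(0.086/1.9) = 2.59°
∠(j0.086 + 1100) = arctan(0.086/1100) = 0.00°
∠T(j0.086) = 8.16° − (2.59° + 0.00°) = 5.56°

5.6°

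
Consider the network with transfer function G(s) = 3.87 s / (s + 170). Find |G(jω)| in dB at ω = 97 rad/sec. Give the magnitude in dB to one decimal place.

|j97| = 97
|j97 + 170| = √(97² + 170²) = 195.7
|G(j97)| = 3.87 × 97 / 195.7 = 1.9179
20 log₁₀(1.9179) = 5.66 dB

5.7 dB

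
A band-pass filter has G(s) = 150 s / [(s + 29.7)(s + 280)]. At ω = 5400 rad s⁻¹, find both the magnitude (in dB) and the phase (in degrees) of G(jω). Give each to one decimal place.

|G| = -31.1 dB, ∠G = -86.7°

|j5400| = 5400
|j5400 + 29.7| = √(5400² + 29.7²) = 5400
|j5400 + 280| = √(5400² + 280²) = 5407
|G(j5400)| = 150 × 5400 / (5400 × 5407) = 0.02774
20 log₁₀(0.02774) = -31.14 dB
∠(j5400) = 90.00°
∠(j5400 + 29.7) = arctan(5400/29.7) = 89.68°
∠(j5400 + 280) = arctan(5400/280) = 87.03°
∠G(j5400) = 90.00° − (89.68° + 87.03°) = -86.72°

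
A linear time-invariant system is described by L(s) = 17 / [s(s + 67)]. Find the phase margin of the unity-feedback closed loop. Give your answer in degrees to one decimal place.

89.8 deg

Gain crossover: |L(jω)| = 1 at ω ≈ 0.254 rad/s.
∠L(j0.254) = −90° − arctan(0.254/67) ≈ -90.22°
PM = 180° + (-90.22°) = 89.78°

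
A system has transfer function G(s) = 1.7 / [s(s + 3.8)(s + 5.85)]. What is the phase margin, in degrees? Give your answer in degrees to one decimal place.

Gain crossover: |G(jω)| = 1 at ω ≈ 0.0765 rad s⁻¹.
∠G(j0.0765) = −90° − arctan(0.0765/3.8) − arctan(0.0765/5.85) ≈ -91.90°
PM = 180° + (-91.90°) = 88.10°

88.1°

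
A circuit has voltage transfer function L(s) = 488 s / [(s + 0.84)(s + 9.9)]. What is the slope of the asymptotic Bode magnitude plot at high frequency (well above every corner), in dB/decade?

With 1 zero and 2 poles, the high-frequency asymptotic slope is 20 × (1 − 2) = -20 dB/decade.

-20 dB/decade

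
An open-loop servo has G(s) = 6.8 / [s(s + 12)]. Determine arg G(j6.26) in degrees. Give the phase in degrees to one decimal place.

-117.5°

∠(j6.26 + 12) = arctan(6.26/12) = 27.55°
∠(j6.26) = 90.00°
∠G(j6.26) = − (27.55° + 90.00°) = -117.55°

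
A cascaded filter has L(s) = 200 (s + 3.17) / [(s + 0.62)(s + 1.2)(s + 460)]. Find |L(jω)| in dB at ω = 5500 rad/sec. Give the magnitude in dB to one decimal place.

-103.6 dB

|j5500 + 3.17| = √(5500² + 3.17²) = 5500
|j5500 + 0.62| = √(5500² + 0.62²) = 5500
|j5500 + 1.2| = √(5500² + 1.2²) = 5500
|j5500 + 460| = √(5500² + 460²) = 5519
|L(j5500)| = 200 × 5500 / (5500 × 5500 × 5519) = 6.5886e-06
20 log₁₀(6.5886e-06) = -103.62 dB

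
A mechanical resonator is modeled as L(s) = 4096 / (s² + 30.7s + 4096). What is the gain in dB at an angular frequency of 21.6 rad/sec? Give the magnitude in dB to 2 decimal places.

|(j21.6)² + 30.7(j21.6) + 4096| = |3629.4 + j663.12| = 3690
|L(j21.6)| = 4096 / 3690 = 1.1102
20 log₁₀(1.1102) = 0.908 dB

0.91 dB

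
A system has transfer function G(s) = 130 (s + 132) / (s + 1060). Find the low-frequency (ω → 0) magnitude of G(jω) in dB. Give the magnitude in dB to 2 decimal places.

24.18 dB

G(0) = 130 × 132 / 1060 = 16.189
20 log₁₀(16.189) = 24.184 dB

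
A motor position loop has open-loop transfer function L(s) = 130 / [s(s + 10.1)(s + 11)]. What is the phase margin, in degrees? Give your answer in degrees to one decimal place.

Gain crossover: |L(jω)| = 1 at ω ≈ 1.16 rad/s.
∠L(j1.16) = −90° − arctan(1.16/10.1) − arctan(1.16/11) ≈ -102.53°
PM = 180° + (-102.53°) = 77.47°

77.5°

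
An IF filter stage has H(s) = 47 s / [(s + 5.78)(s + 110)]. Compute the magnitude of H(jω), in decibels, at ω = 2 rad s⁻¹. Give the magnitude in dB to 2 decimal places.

|j2| = 2
|j2 + 5.78| = √(2² + 5.78²) = 6.116
|j2 + 110| = √(2² + 110²) = 110
|H(j2)| = 47 × 2 / (6.116 × 110) = 0.13969
20 log₁₀(0.13969) = -17.096 dB

-17.10 dB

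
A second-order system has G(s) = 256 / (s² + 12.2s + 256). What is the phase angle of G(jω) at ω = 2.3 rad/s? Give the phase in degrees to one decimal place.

∠[(j2.3)² + 12.2(j2.3) + 256] = ∠[250.71 + j28.06] = 6.39°
∠G(j2.3) = −6.39° = -6.39°

-6.4°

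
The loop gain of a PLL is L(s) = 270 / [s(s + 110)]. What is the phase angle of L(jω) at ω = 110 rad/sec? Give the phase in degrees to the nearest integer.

∠(j110 + 110) = arctan(110/110) = 45.00°
∠(j110) = 90.00°
∠L(j110) = − (45.00° + 90.00°) = -135.00°

-135 deg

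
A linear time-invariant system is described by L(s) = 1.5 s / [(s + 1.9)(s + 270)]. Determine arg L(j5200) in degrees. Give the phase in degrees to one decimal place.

-87.0°

∠(j5200) = 90.00°
∠(j5200 + 1.9) = arctan(5200/1.9) = 89.98°
∠(j5200 + 270) = arctan(5200/270) = 87.03°
∠L(j5200) = 90.00° − (89.98° + 87.03°) = -87.01°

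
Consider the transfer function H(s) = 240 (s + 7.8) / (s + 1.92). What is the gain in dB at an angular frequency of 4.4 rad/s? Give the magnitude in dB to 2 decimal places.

|j4.4 + 7.8| = √(4.4² + 7.8²) = 8.955
|j4.4 + 1.92| = √(4.4² + 1.92²) = 4.801
|H(j4.4)| = 240 × 8.955 / 4.801 = 447.71
20 log₁₀(447.71) = 53.020 dB

53.02 dB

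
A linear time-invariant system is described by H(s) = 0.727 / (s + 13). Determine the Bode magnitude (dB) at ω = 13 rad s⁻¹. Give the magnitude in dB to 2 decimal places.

-28.06 dB

|j13 + 13| = √(13² + 13²) = 18.38
|H(j13)| = 0.727 / 18.38 = 0.039544
20 log₁₀(0.039544) = -28.058 dB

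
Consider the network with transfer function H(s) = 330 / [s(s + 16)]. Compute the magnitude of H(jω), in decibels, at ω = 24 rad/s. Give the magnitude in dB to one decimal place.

-6.4 dB

|j24 + 16| = √(24² + 16²) = 28.84
|j24| = 24
|H(j24)| = 330 / (28.84 × 24) = 0.4767
20 log₁₀(0.4767) = -6.44 dB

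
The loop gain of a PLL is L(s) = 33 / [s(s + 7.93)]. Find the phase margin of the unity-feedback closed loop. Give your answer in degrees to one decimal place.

Gain crossover: |L(jω)| = 1 at ω ≈ 3.76 rad s⁻¹.
∠L(j3.76) = −90° − arctan(3.76/7.93) ≈ -115.37°
PM = 180° + (-115.37°) = 64.63°

64.6°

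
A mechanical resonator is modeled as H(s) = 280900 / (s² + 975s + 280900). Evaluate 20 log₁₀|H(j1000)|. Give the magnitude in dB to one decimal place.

|(j1000)² + 975(j1000) + 280900| = |-7.191e+05 + j9.75e+05| = 1.211e+06
|H(j1000)| = 280900 / 1.211e+06 = 0.23186
20 log₁₀(0.23186) = -12.70 dB

-12.7 dB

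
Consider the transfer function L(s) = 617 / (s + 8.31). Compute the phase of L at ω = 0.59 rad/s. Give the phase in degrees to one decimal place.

∠(j0.59 + 8.31) = arctan(0.59/8.31) = 4.06°
∠L(j0.59) = −4.06° = -4.06°

-4.1°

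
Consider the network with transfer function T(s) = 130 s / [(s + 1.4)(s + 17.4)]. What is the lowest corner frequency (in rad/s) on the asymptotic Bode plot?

1.4 rad/s

Break frequencies occur at each pole and zero magnitude: 1.4 rad/s, 17.4 rad/s.
The lowest is 1.4 rad/s.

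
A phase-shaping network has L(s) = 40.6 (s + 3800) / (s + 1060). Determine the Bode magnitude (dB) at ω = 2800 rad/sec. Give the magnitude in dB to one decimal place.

|j2800 + 3800| = √(2800² + 3800²) = 4720
|j2800 + 1060| = √(2800² + 1060²) = 2994
|L(j2800)| = 40.6 × 4720 / 2994 = 64.009
20 log₁₀(64.009) = 36.12 dB

36.1 dB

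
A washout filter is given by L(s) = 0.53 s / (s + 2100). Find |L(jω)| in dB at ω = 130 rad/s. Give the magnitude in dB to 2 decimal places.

-29.70 dB

|j130| = 130
|j130 + 2100| = √(130² + 2100²) = 2104
|L(j130)| = 0.53 × 130 / 2104 = 0.032747
20 log₁₀(0.032747) = -29.697 dB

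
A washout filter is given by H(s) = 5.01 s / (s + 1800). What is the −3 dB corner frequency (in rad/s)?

For a single-pole high-pass, the −3 dB point is at the pole: ω = 1800 rad/s.

1800 rad/s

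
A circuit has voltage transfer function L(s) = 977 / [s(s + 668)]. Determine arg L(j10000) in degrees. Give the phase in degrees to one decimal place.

-176.2 deg

∠(j10000 + 668) = arctan(10000/668) = 86.18°
∠(j10000) = 90.00°
∠L(j10000) = − (86.18° + 90.00°) = -176.18°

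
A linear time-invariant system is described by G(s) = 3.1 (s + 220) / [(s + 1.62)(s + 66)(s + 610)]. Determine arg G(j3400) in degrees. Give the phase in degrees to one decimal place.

∠(j3400 + 220) = arctan(3400/220) = 86.30°
∠(j3400 + 1.62) = arctan(3400/1.62) = 89.97°
∠(j3400 + 66) = arctan(3400/66) = 88.89°
∠(j3400 + 610) = arctan(3400/610) = 79.83°
∠G(j3400) = 86.30° − (89.97° + 88.89° + 79.83°) = -172.39°

-172.4 deg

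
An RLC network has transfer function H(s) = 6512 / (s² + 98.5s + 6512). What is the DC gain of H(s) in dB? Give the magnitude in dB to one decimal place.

0.0 dB

H(0) = 6512 / 6512 = 1
20 log₁₀(1) = 0.00 dB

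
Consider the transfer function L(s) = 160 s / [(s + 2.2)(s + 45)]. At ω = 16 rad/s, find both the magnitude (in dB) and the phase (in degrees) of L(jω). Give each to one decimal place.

|L| = 10.4 dB, ∠L = -11.7°

|j16| = 16
|j16 + 2.2| = √(16² + 2.2²) = 16.15
|j16 + 45| = √(16² + 45²) = 47.76
|L(j16)| = 160 × 16 / (16.15 × 47.76) = 3.3189
20 log₁₀(3.3189) = 10.42 dB
∠(j16) = 90.00°
∠(j16 + 2.2) = arctan(16/2.2) = 82.17°
∠(j16 + 45) = arctan(16/45) = 19.57°
∠L(j16) = 90.00° − (82.17° + 19.57°) = -11.74°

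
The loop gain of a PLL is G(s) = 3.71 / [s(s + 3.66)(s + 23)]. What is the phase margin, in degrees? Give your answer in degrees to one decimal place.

Gain crossover: |G(jω)| = 1 at ω ≈ 0.0441 rad s⁻¹.
∠G(j0.0441) = −90° − arctan(0.0441/3.66) − arctan(0.0441/23) ≈ -90.80°
PM = 180° + (-90.80°) = 89.20°

89.2°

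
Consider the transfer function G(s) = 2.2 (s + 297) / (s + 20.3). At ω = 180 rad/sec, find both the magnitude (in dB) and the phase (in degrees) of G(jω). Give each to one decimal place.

|G| = 12.5 dB, ∠G = -52.3°

|j180 + 297| = √(180² + 297²) = 347.3
|j180 + 20.3| = √(180² + 20.3²) = 181.1
|G(j180)| = 2.2 × 347.3 / 181.1 = 4.2179
20 log₁₀(4.2179) = 12.50 dB
∠(j180 + 297) = arctan(180/297) = 31.22°
∠(j180 + 20.3) = arctan(180/20.3) = 83.57°
∠G(j180) = 31.22° − 83.57° = -52.35°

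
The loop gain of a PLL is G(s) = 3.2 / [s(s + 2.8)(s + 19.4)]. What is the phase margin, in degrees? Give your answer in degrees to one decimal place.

88.6°

Gain crossover: |G(jω)| = 1 at ω ≈ 0.0589 rad s⁻¹.
∠G(j0.0589) = −90° − arctan(0.0589/2.8) − arctan(0.0589/19.4) ≈ -91.38°
PM = 180° + (-91.38°) = 88.62°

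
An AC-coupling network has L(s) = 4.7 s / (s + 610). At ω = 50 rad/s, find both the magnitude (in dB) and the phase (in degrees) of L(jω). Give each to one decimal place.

|j50| = 50
|j50 + 610| = √(50² + 610²) = 612
|L(j50)| = 4.7 × 50 / 612 = 0.38396
20 log₁₀(0.38396) = -8.31 dB
∠(j50) = 90.00°
∠(j50 + 610) = arctan(50/610) = 4.69°
∠L(j50) = 90.00° − 4.69° = 85.31°

|L| = -8.3 dB, ∠L = 85.3°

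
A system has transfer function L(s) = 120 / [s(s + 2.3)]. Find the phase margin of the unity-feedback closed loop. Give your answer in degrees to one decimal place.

Gain crossover: |L(jω)| = 1 at ω ≈ 10.8 rad/s.
∠L(j10.8) = −90° − arctan(10.8/2.3) ≈ -168.01°
PM = 180° + (-168.01°) = 11.99°

12.0 deg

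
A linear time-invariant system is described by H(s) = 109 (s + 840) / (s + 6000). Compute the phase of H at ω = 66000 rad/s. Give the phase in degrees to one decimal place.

∠(j66000 + 840) = arctan(66000/840) = 89.27°
∠(j66000 + 6000) = arctan(66000/6000) = 84.81°
∠H(j66000) = 89.27° − 84.81° = 4.47°

4.5°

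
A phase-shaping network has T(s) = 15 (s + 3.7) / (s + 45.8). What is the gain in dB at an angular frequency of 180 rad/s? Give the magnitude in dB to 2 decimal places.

23.25 dB

|j180 + 3.7| = √(180² + 3.7²) = 180
|j180 + 45.8| = √(180² + 45.8²) = 185.7
|T(j180)| = 15 × 180 / 185.7 = 14.54
20 log₁₀(14.54) = 23.251 dB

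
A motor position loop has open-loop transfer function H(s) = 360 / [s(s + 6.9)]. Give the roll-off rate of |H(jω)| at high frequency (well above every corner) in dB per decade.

With 0 zeros and 2 poles, the high-frequency asymptotic slope is 20 × (0 − 2) = -40 dB/decade.

-40 dB/decade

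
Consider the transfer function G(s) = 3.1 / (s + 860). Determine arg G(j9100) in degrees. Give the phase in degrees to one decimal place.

∠(j9100 + 860) = arctan(9100/860) = 84.60°
∠G(j9100) = −84.60° = -84.60°

-84.6°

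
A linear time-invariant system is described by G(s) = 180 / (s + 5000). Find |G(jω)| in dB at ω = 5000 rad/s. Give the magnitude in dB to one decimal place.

-31.9 dB

|j5000 + 5000| = √(5000² + 5000²) = 7071
|G(j5000)| = 180 / 7071 = 0.025456
20 log₁₀(0.025456) = -31.88 dB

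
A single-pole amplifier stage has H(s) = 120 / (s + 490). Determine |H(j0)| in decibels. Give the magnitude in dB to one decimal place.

-12.2 dB

H(0) = 120 / 490 = 0.2449
20 log₁₀(0.2449) = -12.22 dB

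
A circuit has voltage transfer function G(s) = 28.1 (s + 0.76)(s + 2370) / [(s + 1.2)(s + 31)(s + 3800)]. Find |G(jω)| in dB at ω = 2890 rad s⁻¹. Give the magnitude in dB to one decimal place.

|j2890 + 0.76| = √(2890² + 0.76²) = 2890
|j2890 + 2370| = √(2890² + 2370²) = 3738
|j2890 + 1.2| = √(2890² + 1.2²) = 2890
|j2890 + 31| = √(2890² + 31²) = 2890
|j2890 + 3800| = √(2890² + 3800²) = 4774
|G(j2890)| = 28.1 × 2890 × 3738 / (2890 × 2890 × 4774) = 0.0076116
20 log₁₀(0.0076116) = -42.37 dB

-42.4 dB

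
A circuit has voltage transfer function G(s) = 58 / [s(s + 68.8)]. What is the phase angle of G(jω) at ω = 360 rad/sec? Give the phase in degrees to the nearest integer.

∠(j360 + 68.8) = arctan(360/68.8) = 79.18°
∠(j360) = 90.00°
∠G(j360) = − (79.18° + 90.00°) = -169.18°

-169°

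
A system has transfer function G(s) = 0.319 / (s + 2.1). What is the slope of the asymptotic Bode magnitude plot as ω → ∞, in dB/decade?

-20 dB/decade

With 0 zeros and 1 pole, the high-frequency asymptotic slope is 20 × (0 − 1) = -20 dB/decade.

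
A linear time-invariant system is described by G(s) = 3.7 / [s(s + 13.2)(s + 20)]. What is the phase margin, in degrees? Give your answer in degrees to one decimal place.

Gain crossover: |G(jω)| = 1 at ω ≈ 0.014 rad/s.
∠G(j0.014) = −90° − arctan(0.014/13.2) − arctan(0.014/20) ≈ -90.10°
PM = 180° + (-90.10°) = 89.90°

89.9°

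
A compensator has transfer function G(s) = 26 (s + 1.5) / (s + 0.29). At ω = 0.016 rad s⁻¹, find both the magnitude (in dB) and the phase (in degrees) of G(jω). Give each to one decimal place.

|G| = 42.6 dB, ∠G = -2.5 deg

|j0.016 + 1.5| = √(0.016² + 1.5²) = 1.5
|j0.016 + 0.29| = √(0.016² + 0.29²) = 0.2904
|G(j0.016)| = 26 × 1.5 / 0.2904 = 134.29
20 log₁₀(134.29) = 42.56 dB
∠(j0.016 + 1.5) = arctan(0.016/1.5) = 0.61°
∠(j0.016 + 0.29) = arctan(0.016/0.29) = 3.16°
∠G(j0.016) = 0.61° − 3.16° = -2.55°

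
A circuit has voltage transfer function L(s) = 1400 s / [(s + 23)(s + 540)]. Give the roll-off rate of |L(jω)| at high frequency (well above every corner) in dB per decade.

-20 dB/decade

With 1 zero and 2 poles, the high-frequency asymptotic slope is 20 × (1 − 2) = -20 dB/decade.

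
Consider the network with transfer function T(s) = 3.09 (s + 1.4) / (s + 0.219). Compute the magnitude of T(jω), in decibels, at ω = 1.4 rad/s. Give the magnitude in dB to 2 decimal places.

|j1.4 + 1.4| = √(1.4² + 1.4²) = 1.98
|j1.4 + 0.219| = √(1.4² + 0.219²) = 1.417
|T(j1.4)| = 3.09 × 1.98 / 1.417 = 4.3174
20 log₁₀(4.3174) = 12.704 dB

12.70 dB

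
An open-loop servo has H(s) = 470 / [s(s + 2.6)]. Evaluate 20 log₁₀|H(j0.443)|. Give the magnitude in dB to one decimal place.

52.1 dB

|j0.443 + 2.6| = √(0.443² + 2.6²) = 2.637
|j0.443| = 0.443
|H(j0.443)| = 470 / (2.637 × 0.443) = 402.26
20 log₁₀(402.26) = 52.09 dB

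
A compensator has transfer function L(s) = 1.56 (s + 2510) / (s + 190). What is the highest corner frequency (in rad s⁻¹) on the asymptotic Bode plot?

Break frequencies occur at each pole and zero magnitude: 190 rad s⁻¹, 2510 rad s⁻¹.
The highest is 2510 rad s⁻¹.

2510 rad s⁻¹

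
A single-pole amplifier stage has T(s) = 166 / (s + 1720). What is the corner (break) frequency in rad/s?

The single real pole at s = −1720 gives a corner at ω = 1720 rad/s.

1720 rad/s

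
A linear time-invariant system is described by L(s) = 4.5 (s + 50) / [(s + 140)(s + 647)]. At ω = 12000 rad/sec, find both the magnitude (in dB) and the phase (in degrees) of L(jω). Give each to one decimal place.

|j12000 + 50| = √(12000² + 50²) = 1.2e+04
|j12000 + 140| = √(12000² + 140²) = 1.2e+04
|j12000 + 647| = √(12000² + 647²) = 1.202e+04
|L(j12000)| = 4.5 × 1.2e+04 / (1.2e+04 × 1.202e+04) = 0.00037443
20 log₁₀(0.00037443) = -68.53 dB
∠(j12000 + 50) = arctan(12000/50) = 89.76°
∠(j12000 + 140) = arctan(12000/140) = 89.33°
∠(j12000 + 647) = arctan(12000/647) = 86.91°
∠L(j12000) = 89.76° − (89.33° + 86.91°) = -86.48°

|L| = -68.5 dB, ∠L = -86.5 deg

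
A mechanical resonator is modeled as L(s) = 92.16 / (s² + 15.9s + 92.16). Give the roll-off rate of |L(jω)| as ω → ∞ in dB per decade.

-40 dB/decade

With 0 zeros and 2 poles, the high-frequency asymptotic slope is 20 × (0 − 2) = -40 dB/decade.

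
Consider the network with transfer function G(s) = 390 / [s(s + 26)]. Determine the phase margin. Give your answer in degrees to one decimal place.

62.8°

Gain crossover: |G(jω)| = 1 at ω ≈ 13.3 rad/sec.
∠G(j13.3) = −90° − arctan(13.3/26) ≈ -117.17°
PM = 180° + (-117.17°) = 62.83°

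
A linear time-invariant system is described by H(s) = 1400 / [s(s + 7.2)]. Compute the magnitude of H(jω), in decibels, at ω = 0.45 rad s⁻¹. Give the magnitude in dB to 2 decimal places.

|j0.45 + 7.2| = √(0.45² + 7.2²) = 7.214
|j0.45| = 0.45
|H(j0.45)| = 1400 / (7.214 × 0.45) = 431.26
20 log₁₀(431.26) = 52.695 dB

52.69 dB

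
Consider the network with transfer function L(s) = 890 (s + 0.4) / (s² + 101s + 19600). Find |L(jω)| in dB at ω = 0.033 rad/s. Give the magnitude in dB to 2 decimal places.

|j0.033 + 0.4| = √(0.033² + 0.4²) = 0.4014
|(j0.033)² + 101(j0.033) + 19600| = |19600 + j3.333| = 1.96e+04
|L(j0.033)| = 890 × 0.4014 / 1.96e+04 = 0.018225
20 log₁₀(0.018225) = -34.787 dB

-34.79 dB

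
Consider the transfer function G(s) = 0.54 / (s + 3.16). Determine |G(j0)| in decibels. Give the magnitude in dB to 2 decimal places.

-15.35 dB

G(0) = 0.54 / 3.16 = 0.17089
20 log₁₀(0.17089) = -15.346 dB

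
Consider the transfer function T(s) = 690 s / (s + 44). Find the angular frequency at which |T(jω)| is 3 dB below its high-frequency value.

44 rad s⁻¹

For a single-pole high-pass, the −3 dB point is at the pole: ω = 44 rad s⁻¹.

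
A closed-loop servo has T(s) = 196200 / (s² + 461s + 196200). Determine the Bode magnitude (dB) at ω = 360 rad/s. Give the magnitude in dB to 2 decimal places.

0.81 dB

|(j360)² + 461(j360) + 196200| = |66600 + j1.6596e+05| = 1.788e+05
|T(j360)| = 196200 / 1.788e+05 = 1.0972
20 log₁₀(1.0972) = 0.805 dB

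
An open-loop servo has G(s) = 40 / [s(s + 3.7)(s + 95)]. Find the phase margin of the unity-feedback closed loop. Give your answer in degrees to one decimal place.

88.2°

Gain crossover: |G(jω)| = 1 at ω ≈ 0.114 rad/sec.
∠G(j0.114) = −90° − arctan(0.114/3.7) − arctan(0.114/95) ≈ -91.83°
PM = 180° + (-91.83°) = 88.17°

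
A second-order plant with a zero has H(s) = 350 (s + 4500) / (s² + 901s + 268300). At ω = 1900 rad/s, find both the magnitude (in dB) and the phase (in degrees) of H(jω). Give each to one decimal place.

|H| = -6.8 dB, ∠H = -130.0°

|j1900 + 4500| = √(1900² + 4500²) = 4885
|(j1900)² + 901(j1900) + 268300| = |-3.3417e+06 + j1.7119e+06| = 3.755e+06
|H(j1900)| = 350 × 4885 / 3.755e+06 = 0.45534
20 log₁₀(0.45534) = -6.83 dB
∠(j1900 + 4500) = arctan(1900/4500) = 22.89°
∠[(j1900)² + 901(j1900) + 268300] = ∠[-3.3417e+06 + j1.7119e+06] = 152.87°
∠H(j1900) = 22.89° − 152.87° = -129.98°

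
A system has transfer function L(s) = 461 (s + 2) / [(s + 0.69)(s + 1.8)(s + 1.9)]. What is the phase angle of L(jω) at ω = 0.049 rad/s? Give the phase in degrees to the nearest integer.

∠(j0.049 + 2) = arctan(0.049/2) = 1.40°
∠(j0.049 + 0.69) = arctan(0.049/0.69) = 4.06°
∠(j0.049 + 1.8) = arctan(0.049/1.8) = 1.56°
∠(j0.049 + 1.9) = arctan(0.049/1.9) = 1.48°
∠L(j0.049) = 1.40° − (4.06° + 1.56° + 1.48°) = -5.70°

-6 deg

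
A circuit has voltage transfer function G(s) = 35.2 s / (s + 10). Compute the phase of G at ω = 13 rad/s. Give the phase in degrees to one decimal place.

37.6 deg

∠(j13) = 90.00°
∠(j13 + 10) = arctan(13/10) = 52.43°
∠G(j13) = 90.00° − 52.43° = 37.57°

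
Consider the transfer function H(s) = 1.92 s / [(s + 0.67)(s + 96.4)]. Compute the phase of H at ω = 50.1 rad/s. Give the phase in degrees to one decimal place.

-26.7°

∠(j50.1) = 90.00°
∠(j50.1 + 0.67) = arctan(50.1/0.67) = 89.23°
∠(j50.1 + 96.4) = arctan(50.1/96.4) = 27.46°
∠H(j50.1) = 90.00° − (89.23° + 27.46°) = -26.70°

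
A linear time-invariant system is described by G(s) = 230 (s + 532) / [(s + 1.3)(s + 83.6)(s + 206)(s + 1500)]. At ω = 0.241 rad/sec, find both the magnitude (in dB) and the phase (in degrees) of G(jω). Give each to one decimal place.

|G| = -48.9 dB, ∠G = -10.7 deg

|j0.241 + 532| = √(0.241² + 532²) = 532
|j0.241 + 1.3| = √(0.241² + 1.3²) = 1.322
|j0.241 + 83.6| = √(0.241² + 83.6²) = 83.6
|j0.241 + 206| = √(0.241² + 206²) = 206
|j0.241 + 1500| = √(0.241² + 1500²) = 1500
|G(j0.241)| = 230 × 532 / (1.322 × 83.6 × 206 × 1500) = 0.0035825
20 log₁₀(0.0035825) = -48.92 dB
∠(j0.241 + 532) = arctan(0.241/532) = 0.03°
∠(j0.241 + 1.3) = arctan(0.241/1.3) = 10.50°
∠(j0.241 + 83.6) = arctan(0.241/83.6) = 0.17°
∠(j0.241 + 206) = arctan(0.241/206) = 0.07°
∠(j0.241 + 1500) = arctan(0.241/1500) = 0.01°
∠G(j0.241) = 0.03° − (10.50° + 0.17° + 0.07° + 0.01°) = -10.72°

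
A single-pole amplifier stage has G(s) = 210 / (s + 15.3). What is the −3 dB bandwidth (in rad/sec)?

15.3 rad/sec

For a single-pole low-pass, the −3 dB point is at the pole: ω = 15.3 rad/sec.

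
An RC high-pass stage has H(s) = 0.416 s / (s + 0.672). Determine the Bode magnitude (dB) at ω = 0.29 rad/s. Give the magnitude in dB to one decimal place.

-15.7 dB

|j0.29| = 0.29
|j0.29 + 0.672| = √(0.29² + 0.672²) = 0.7319
|H(j0.29)| = 0.416 × 0.29 / 0.7319 = 0.16483
20 log₁₀(0.16483) = -15.66 dB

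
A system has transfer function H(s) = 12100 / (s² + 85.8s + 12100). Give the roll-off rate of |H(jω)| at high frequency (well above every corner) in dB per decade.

With 0 zeros and 2 poles, the high-frequency asymptotic slope is 20 × (0 − 2) = -40 dB/decade.

-40 dB/decade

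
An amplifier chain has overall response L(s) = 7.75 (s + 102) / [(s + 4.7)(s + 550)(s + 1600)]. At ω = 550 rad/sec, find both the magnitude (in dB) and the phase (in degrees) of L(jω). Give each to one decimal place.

|j550 + 102| = √(550² + 102²) = 559.4
|j550 + 4.7| = √(550² + 4.7²) = 550
|j550 + 550| = √(550² + 550²) = 777.8
|j550 + 1600| = √(550² + 1600²) = 1692
|L(j550)| = 7.75 × 559.4 / (550 × 777.8 × 1692) = 5.9893e-06
20 log₁₀(5.9893e-06) = -104.45 dB
∠(j550 + 102) = arctan(550/102) = 79.49°
∠(j550 + 4.7) = arctan(550/4.7) = 89.51°
∠(j550 + 550) = arctan(550/550) = 45.00°
∠(j550 + 1600) = arctan(550/1600) = 18.97°
∠L(j550) = 79.49° − (89.51° + 45.00° + 18.97°) = -73.99°

|L| = -104.5 dB, ∠L = -74.0°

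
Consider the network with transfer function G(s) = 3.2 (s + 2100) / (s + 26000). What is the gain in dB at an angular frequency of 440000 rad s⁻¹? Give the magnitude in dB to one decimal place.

10.1 dB

|j440000 + 2100| = √(440000² + 2100²) = 4.4e+05
|j440000 + 26000| = √(440000² + 26000²) = 4.408e+05
|G(j440000)| = 3.2 × 4.4e+05 / 4.408e+05 = 3.1945
20 log₁₀(3.1945) = 10.09 dB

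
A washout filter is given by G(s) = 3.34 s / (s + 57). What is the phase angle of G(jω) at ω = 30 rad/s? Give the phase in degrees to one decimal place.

∠(j30) = 90.00°
∠(j30 + 57) = arctan(30/57) = 27.76°
∠G(j30) = 90.00° − 27.76° = 62.24°

62.2°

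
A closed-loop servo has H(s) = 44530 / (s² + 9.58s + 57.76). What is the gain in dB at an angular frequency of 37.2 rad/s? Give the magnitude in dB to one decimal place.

30.2 dB

|(j37.2)² + 9.58(j37.2) + 57.76| = |-1326.1 + j356.38| = 1373
|H(j37.2)| = 44530 / 1373 = 32.43
20 log₁₀(32.43) = 30.22 dB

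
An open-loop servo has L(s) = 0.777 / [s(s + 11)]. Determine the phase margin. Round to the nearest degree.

90°

Gain crossover: |L(jω)| = 1 at ω ≈ 0.0706 rad/s.
∠L(j0.0706) = −90° − arctan(0.0706/11) ≈ -90.37°
PM = 180° + (-90.37°) = 89.63°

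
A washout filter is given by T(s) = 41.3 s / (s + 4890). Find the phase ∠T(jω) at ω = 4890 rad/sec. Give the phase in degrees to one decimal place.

∠(j4890) = 90.00°
∠(j4890 + 4890) = arctan(4890/4890) = 45.00°
∠T(j4890) = 90.00° − 45.00° = 45.00°

45.0°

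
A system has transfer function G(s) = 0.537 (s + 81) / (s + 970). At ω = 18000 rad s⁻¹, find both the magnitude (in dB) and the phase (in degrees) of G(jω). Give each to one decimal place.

|G| = -5.4 dB, ∠G = 2.8°

|j18000 + 81| = √(18000² + 81²) = 1.8e+04
|j18000 + 970| = √(18000² + 970²) = 1.803e+04
|G(j18000)| = 0.537 × 1.8e+04 / 1.803e+04 = 0.53623
20 log₁₀(0.53623) = -5.41 dB
∠(j18000 + 81) = arctan(18000/81) = 89.74°
∠(j18000 + 970) = arctan(18000/970) = 86.92°
∠G(j18000) = 89.74° − 86.92° = 2.83°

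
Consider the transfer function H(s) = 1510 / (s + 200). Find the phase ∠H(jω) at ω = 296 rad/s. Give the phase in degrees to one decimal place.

∠(j296 + 200) = arctan(296/200) = 55.95°
∠H(j296) = −55.95° = -55.95°

-56.0°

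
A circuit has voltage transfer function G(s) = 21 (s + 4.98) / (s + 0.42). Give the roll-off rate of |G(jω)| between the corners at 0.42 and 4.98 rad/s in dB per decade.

-20 dB/decade

In this band the factors already past their corner are: pole at 0.42; net slope = -20 dB/decade.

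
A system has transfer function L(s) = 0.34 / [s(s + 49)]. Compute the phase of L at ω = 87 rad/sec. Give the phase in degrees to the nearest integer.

-151°

∠(j87 + 49) = arctan(87/49) = 60.61°
∠(j87) = 90.00°
∠L(j87) = − (60.61° + 90.00°) = -150.61°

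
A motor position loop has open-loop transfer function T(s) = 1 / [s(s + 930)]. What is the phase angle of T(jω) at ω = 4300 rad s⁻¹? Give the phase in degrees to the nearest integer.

∠(j4300 + 930) = arctan(4300/930) = 77.80°
∠(j4300) = 90.00°
∠T(j4300) = − (77.80° + 90.00°) = -167.80°

-168°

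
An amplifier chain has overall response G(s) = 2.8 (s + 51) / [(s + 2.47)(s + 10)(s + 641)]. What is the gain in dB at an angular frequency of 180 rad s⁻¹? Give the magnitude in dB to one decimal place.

|j180 + 51| = √(180² + 51²) = 187.1
|j180 + 2.47| = √(180² + 2.47²) = 180
|j180 + 10| = √(180² + 10²) = 180.3
|j180 + 641| = √(180² + 641²) = 665.8
|G(j180)| = 2.8 × 187.1 / (180 × 180.3 × 665.8) = 2.4244e-05
20 log₁₀(2.4244e-05) = -92.31 dB

-92.3 dB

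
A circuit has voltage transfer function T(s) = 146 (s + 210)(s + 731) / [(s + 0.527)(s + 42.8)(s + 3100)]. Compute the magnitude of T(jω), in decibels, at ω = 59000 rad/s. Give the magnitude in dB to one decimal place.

-52.1 dB

|j59000 + 210| = √(59000² + 210²) = 5.9e+04
|j59000 + 731| = √(59000² + 731²) = 5.9e+04
|j59000 + 0.527| = √(59000² + 0.527²) = 5.9e+04
|j59000 + 42.8| = √(59000² + 42.8²) = 5.9e+04
|j59000 + 3100| = √(59000² + 3100²) = 5.908e+04
|T(j59000)| = 146 × 5.9e+04 × 5.9e+04 / (5.9e+04 × 5.9e+04 × 5.908e+04) = 0.0024714
20 log₁₀(0.0024714) = -52.14 dB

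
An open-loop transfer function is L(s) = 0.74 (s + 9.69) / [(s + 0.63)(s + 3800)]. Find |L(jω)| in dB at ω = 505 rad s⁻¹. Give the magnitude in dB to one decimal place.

|j505 + 9.69| = √(505² + 9.69²) = 505.1
|j505 + 0.63| = √(505² + 0.63²) = 505
|j505 + 3800| = √(505² + 3800²) = 3833
|L(j505)| = 0.74 × 505.1 / (505 × 3833) = 0.00019308
20 log₁₀(0.00019308) = -74.29 dB

-74.3 dB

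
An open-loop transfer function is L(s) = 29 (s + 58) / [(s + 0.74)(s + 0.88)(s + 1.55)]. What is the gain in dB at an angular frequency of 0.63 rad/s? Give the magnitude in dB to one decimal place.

|j0.63 + 58| = √(0.63² + 58²) = 58
|j0.63 + 0.74| = √(0.63² + 0.74²) = 0.9719
|j0.63 + 0.88| = √(0.63² + 0.88²) = 1.082
|j0.63 + 1.55| = √(0.63² + 1.55²) = 1.673
|L(j0.63)| = 29 × 58 / (0.9719 × 1.082 × 1.673) = 955.84
20 log₁₀(955.84) = 59.61 dB

59.6 dB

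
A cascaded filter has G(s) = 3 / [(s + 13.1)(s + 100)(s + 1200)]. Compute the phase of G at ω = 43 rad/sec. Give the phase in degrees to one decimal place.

-98.4°

∠(j43 + 13.1) = arctan(43/13.1) = 73.06°
∠(j43 + 100) = arctan(43/100) = 23.27°
∠(j43 + 1200) = arctan(43/1200) = 2.05°
∠G(j43) = − (73.06° + 23.27° + 2.05°) = -98.38°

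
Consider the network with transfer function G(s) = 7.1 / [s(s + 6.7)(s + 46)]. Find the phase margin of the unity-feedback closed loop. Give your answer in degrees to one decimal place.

Gain crossover: |G(jω)| = 1 at ω ≈ 0.023 rad s⁻¹.
∠G(j0.023) = −90° − arctan(0.023/6.7) − arctan(0.023/46) ≈ -90.23°
PM = 180° + (-90.23°) = 89.77°

89.8 deg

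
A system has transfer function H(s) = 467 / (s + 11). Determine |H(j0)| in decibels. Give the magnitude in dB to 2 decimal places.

32.56 dB

H(0) = 467 / 11 = 42.455
20 log₁₀(42.455) = 32.558 dB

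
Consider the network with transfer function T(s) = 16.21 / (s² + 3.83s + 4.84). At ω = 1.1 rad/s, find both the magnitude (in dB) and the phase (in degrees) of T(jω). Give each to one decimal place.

|(j1.1)² + 3.83(j1.1) + 4.84| = |3.63 + j4.213| = 5.561
|T(j1.1)| = 16.21 / 5.561 = 2.9149
20 log₁₀(2.9149) = 9.29 dB
∠[(j1.1)² + 3.83(j1.1) + 4.84] = ∠[3.63 + j4.213] = 49.25°
∠T(j1.1) = −49.25° = -49.25°

|T| = 9.3 dB, ∠T = -49.3°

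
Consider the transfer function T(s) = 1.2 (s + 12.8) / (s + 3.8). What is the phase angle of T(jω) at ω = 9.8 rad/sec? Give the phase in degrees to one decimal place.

∠(j9.8 + 12.8) = arctan(9.8/12.8) = 37.44°
∠(j9.8 + 3.8) = arctan(9.8/3.8) = 68.81°
∠T(j9.8) = 37.44° − 68.81° = -31.37°

-31.4°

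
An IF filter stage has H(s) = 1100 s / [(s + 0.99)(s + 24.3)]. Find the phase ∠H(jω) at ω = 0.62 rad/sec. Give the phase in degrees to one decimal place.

∠(j0.62) = 90.00°
∠(j0.62 + 0.99) = arctan(0.62/0.99) = 32.06°
∠(j0.62 + 24.3) = arctan(0.62/24.3) = 1.46°
∠H(j0.62) = 90.00° − (32.06° + 1.46°) = 56.48°

56.5 deg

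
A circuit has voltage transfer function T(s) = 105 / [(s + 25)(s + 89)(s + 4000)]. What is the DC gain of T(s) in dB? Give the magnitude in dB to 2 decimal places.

-98.56 dB

T(0) = 105 / (25 × 89 × 4000) = 1.1798e-05
20 log₁₀(1.1798e-05) = -98.564 dB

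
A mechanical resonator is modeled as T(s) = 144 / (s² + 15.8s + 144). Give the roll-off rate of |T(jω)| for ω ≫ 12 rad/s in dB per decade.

With 0 zeros and 2 poles, the high-frequency asymptotic slope is 20 × (0 − 2) = -40 dB/decade.

-40 dB/decade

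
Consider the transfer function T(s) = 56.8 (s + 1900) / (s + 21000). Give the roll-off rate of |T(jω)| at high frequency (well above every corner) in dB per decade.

With 1 zero and 1 pole, the high-frequency asymptotic slope is 20 × (1 − 1) = 0 dB/decade.

0 dB/decade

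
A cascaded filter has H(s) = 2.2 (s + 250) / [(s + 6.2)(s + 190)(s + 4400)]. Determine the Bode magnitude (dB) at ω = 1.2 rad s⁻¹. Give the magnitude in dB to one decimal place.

|j1.2 + 250| = √(1.2² + 250²) = 250
|j1.2 + 6.2| = √(1.2² + 6.2²) = 6.315
|j1.2 + 190| = √(1.2² + 190²) = 190
|j1.2 + 4400| = √(1.2² + 4400²) = 4400
|H(j1.2)| = 2.2 × 250 / (6.315 × 190 × 4400) = 0.00010418
20 log₁₀(0.00010418) = -79.64 dB

-79.6 dB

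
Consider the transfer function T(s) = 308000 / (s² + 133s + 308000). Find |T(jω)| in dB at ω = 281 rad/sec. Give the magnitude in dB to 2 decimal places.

2.46 dB

|(j281)² + 133(j281) + 308000| = |2.2904e+05 + j37373| = 2.321e+05
|T(j281)| = 308000 / 2.321e+05 = 1.3272
20 log₁₀(1.3272) = 2.459 dB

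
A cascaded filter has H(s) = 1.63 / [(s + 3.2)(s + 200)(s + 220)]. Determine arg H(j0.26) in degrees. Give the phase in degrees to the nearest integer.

∠(j0.26 + 3.2) = arctan(0.26/3.2) = 4.65°
∠(j0.26 + 200) = arctan(0.26/200) = 0.07°
∠(j0.26 + 220) = arctan(0.26/220) = 0.07°
∠H(j0.26) = − (4.65° + 0.07° + 0.07°) = -4.79°

-5°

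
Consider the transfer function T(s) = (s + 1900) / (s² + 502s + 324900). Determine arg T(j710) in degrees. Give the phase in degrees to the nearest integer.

∠(j710 + 1900) = arctan(710/1900) = 20.49°
∠[(j710)² + 502(j710) + 324900] = ∠[-1.792e+05 + j3.5642e+05] = 116.69°
∠T(j710) = 20.49° − 116.69° = -96.20°

-96°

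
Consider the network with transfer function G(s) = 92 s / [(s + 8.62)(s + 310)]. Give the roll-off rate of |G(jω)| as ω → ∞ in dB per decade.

With 1 zero and 2 poles, the high-frequency asymptotic slope is 20 × (1 − 2) = -20 dB/decade.

-20 dB/decade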